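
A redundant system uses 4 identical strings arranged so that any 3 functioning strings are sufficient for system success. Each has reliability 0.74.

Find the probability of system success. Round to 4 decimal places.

R = Σ_{i=3}^{4} C(4,i) p^i (1−p)^{4−i} with p = 0.74
C(4,3)·0.74^3·0.26^1 = 0.421433
C(4,4)·0.74^4·0.26^0 = 0.299866
Sum = 0.7213

0.7213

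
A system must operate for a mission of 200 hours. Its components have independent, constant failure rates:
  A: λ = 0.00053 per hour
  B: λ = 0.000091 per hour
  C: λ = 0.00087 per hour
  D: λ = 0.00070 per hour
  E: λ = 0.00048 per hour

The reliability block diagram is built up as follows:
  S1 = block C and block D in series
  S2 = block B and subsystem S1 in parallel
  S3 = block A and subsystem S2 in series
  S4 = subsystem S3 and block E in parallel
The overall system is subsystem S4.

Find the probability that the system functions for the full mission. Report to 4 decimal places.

R(A) = exp(−0.00053 × 200) = 0.899425
R(B) = exp(−0.000091 × 200) = 0.981965
R(C) = exp(−0.00087 × 200) = 0.840297
R(D) = exp(−0.00070 × 200) = 0.869358
R(E) = exp(−0.00048 × 200) = 0.908464
Series (C and D): 0.840297 × 0.869358 = 0.730519
Parallel (B and [0.730519]): 1 − (1 − 0.981965)(1 − 0.730519) = 0.995140
Series (A and [0.995140]): 0.899425 × 0.995140 = 0.895054
Parallel ([0.895054] and E): 1 − (1 − 0.895054)(1 − 0.908464) = 0.9904

0.9904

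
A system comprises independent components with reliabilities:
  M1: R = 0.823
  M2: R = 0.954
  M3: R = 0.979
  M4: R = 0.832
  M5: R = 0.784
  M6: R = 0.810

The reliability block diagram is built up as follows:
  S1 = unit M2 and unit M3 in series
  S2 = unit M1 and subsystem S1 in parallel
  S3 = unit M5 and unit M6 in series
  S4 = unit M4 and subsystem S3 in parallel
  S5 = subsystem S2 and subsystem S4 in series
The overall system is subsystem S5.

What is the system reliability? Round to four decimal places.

0.9277

Series (M2 and M3): 0.954000 × 0.979000 = 0.933966
Parallel (M1 and [0.933966]): 1 − (1 − 0.823000)(1 − 0.933966) = 0.988312
Series (M5 and M6): 0.784000 × 0.810000 = 0.635040
Parallel (M4 and [0.635040]): 1 − (1 − 0.832000)(1 − 0.635040) = 0.938687
Series ([0.988312] and [0.938687]): 0.988312 × 0.938687 = 0.9277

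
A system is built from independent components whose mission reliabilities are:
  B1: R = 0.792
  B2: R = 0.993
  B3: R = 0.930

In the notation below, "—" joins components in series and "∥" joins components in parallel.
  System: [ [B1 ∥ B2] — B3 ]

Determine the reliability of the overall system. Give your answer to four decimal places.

Parallel (B1 and B2): 1 − (1 − 0.792000)(1 − 0.993000) = 0.998544
Series ([0.998544] and B3): 0.998544 × 0.930000 = 0.9286

0.9286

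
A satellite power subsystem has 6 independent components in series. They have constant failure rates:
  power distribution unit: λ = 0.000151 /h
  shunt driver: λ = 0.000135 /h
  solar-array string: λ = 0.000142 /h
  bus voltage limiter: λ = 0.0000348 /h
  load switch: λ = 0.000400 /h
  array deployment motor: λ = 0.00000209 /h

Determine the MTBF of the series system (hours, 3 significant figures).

Series of exponential components: λ_sys = Σ λ_i
λ_sys = 0.000151 + 0.000135 + 0.000142 + 0.0000348 + 0.000400 + 0.00000209 = 8.6489e-04 /h
MTBF = 1 / λ_sys = 1160 h

1160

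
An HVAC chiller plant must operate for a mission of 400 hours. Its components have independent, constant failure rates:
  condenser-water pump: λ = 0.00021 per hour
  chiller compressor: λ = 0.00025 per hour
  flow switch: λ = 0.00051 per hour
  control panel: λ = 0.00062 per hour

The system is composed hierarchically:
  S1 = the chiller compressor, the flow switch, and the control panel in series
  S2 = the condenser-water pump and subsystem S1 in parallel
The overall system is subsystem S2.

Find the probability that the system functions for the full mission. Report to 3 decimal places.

0.966

R(condenser-water pump) = exp(−0.00021 × 400) = 0.91943
R(chiller compressor) = exp(−0.00025 × 400) = 0.90484
R(flow switch) = exp(−0.00051 × 400) = 0.81546
R(control panel) = exp(−0.00062 × 400) = 0.78036
Series (chiller compressor, flow switch, and control panel): 0.90484 × 0.81546 × 0.78036 = 0.57580
Parallel (condenser-water pump and [0.57580]): 1 − (1 − 0.91943)(1 − 0.57580) = 0.966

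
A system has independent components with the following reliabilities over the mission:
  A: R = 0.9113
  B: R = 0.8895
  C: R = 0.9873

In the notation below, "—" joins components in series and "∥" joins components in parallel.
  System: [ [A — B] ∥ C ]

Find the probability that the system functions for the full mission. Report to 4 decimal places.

0.9976

Series (A and B): 0.911300 × 0.889500 = 0.810601
Parallel ([0.810601] and C): 1 − (1 − 0.810601)(1 − 0.987300) = 0.9976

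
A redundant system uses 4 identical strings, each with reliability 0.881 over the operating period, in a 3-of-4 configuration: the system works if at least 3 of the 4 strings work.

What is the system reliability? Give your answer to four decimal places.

0.9279

R = Σ_{i=3}^{4} C(4,i) p^i (1−p)^{4−i} with p = 0.881
C(4,3)·0.881^3·0.119^1 = 0.325488
C(4,4)·0.881^4·0.119^0 = 0.602426
Sum = 0.9279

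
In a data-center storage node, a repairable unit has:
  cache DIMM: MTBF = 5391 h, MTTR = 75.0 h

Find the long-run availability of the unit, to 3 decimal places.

A(cache DIMM) = MTBF/(MTBF+MTTR) = 5391/(5391+75.0) = 0.986

0.986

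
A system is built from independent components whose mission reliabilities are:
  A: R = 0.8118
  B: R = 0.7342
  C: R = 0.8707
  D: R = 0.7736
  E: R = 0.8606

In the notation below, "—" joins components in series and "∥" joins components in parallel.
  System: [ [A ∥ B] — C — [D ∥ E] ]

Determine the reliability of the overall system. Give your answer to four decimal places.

0.8010

Parallel (A and B): 1 − (1 − 0.811800)(1 − 0.734200) = 0.949976
Parallel (D and E): 1 − (1 − 0.773600)(1 − 0.860600) = 0.968440
Series ([0.949976], C, and [0.968440]): 0.949976 × 0.870700 × 0.968440 = 0.8010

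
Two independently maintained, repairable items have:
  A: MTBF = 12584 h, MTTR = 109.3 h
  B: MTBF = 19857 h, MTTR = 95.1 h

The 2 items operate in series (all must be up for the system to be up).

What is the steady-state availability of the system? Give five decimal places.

0.98666

A(A) = MTBF/(MTBF+MTTR) = 12584/(12584+109.3) = 0.991389
A(B) = MTBF/(MTBF+MTTR) = 19857/(19857+95.1) = 0.995234
Series availability: 0.991389 × 0.995234 = 0.98666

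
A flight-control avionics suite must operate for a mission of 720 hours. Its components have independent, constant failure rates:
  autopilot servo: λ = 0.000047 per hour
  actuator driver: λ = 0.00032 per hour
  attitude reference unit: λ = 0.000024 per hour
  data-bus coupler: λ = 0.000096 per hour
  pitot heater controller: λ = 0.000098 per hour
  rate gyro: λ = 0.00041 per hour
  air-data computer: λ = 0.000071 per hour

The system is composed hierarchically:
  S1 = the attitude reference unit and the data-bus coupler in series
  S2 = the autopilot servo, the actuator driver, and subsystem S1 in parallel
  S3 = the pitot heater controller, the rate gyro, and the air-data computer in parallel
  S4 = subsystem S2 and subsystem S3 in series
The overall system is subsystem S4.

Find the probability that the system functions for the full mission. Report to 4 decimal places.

R(autopilot servo) = exp(−0.000047 × 720) = 0.966726
R(actuator driver) = exp(−0.00032 × 720) = 0.794216
R(attitude reference unit) = exp(−0.000024 × 720) = 0.982868
R(data-bus coupler) = exp(−0.000096 × 720) = 0.933215
R(pitot heater controller) = exp(−0.000098 × 720) = 0.931872
R(rate gyro) = exp(−0.00041 × 720) = 0.744383
R(air-data computer) = exp(−0.000071 × 720) = 0.950165
Series (attitude reference unit and data-bus coupler): 0.982868 × 0.933215 = 0.917227
Parallel (autopilot servo, actuator driver, and [0.917227]): 1 − (1 − 0.966726)(1 − 0.794216)(1 − 0.917227) = 0.999433
Parallel (pitot heater controller, rate gyro, and air-data computer): 1 − (1 − 0.931872)(1 − 0.744383)(1 − 0.950165) = 0.999132
Series ([0.999433] and [0.999132]): 0.999433 × 0.999132 = 0.9986

0.9986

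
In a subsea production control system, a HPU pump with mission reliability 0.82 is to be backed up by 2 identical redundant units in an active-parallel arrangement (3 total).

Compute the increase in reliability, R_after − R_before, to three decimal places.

R_before = 0.82
R_after = 1 − (1 − 0.82)^3 = 0.994
ΔR = 0.994 − 0.82 = 0.174

0.174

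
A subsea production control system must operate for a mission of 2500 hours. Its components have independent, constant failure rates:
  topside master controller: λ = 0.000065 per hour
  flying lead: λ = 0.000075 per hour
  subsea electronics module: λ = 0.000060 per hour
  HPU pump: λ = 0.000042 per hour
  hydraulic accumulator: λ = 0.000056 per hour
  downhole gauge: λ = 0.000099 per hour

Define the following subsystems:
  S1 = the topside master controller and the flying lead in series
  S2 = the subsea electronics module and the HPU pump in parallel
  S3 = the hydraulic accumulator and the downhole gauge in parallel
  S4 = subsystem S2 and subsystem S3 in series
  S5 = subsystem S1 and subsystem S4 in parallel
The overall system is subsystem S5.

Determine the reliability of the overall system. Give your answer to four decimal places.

R(topside master controller) = exp(−0.000065 × 2500) = 0.850016
R(flying lead) = exp(−0.000075 × 2500) = 0.829029
R(subsea electronics module) = exp(−0.000060 × 2500) = 0.860708
R(HPU pump) = exp(−0.000042 × 2500) = 0.900325
R(hydraulic accumulator) = exp(−0.000056 × 2500) = 0.869358
R(downhole gauge) = exp(−0.000099 × 2500) = 0.780750
Series (topside master controller and flying lead): 0.850016 × 0.829029 = 0.704688
Parallel (subsea electronics module and HPU pump): 1 − (1 − 0.860708)(1 − 0.900325) = 0.986116
Parallel (hydraulic accumulator and downhole gauge): 1 − (1 − 0.869358)(1 − 0.780750) = 0.971357
Series ([0.986116] and [0.971357]): 0.986116 × 0.971357 = 0.957871
Parallel ([0.704688] and [0.957871]): 1 − (1 − 0.704688)(1 − 0.957871) = 0.9876

0.9876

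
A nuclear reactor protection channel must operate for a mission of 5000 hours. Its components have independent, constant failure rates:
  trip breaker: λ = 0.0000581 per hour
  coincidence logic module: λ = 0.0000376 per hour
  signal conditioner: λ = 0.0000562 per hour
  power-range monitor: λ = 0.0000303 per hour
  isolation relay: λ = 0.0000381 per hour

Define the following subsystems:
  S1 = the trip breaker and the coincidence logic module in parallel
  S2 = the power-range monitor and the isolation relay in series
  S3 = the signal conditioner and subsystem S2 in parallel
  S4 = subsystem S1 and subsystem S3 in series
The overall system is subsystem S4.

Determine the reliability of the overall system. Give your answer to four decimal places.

R(trip breaker) = exp(−0.0000581 × 5000) = 0.747890
R(coincidence logic module) = exp(−0.0000376 × 5000) = 0.828615
R(signal conditioner) = exp(−0.0000562 × 5000) = 0.755028
R(power-range monitor) = exp(−0.0000303 × 5000) = 0.859418
R(isolation relay) = exp(−0.0000381 × 5000) = 0.826546
Parallel (trip breaker and coincidence logic module): 1 − (1 − 0.747890)(1 − 0.828615) = 0.956792
Series (power-range monitor and isolation relay): 0.859418 × 0.826546 = 0.710349
Parallel (signal conditioner and [0.710349]): 1 − (1 − 0.755028)(1 − 0.710349) = 0.929044
Series ([0.956792] and [0.929044]): 0.956792 × 0.929044 = 0.8889

0.8889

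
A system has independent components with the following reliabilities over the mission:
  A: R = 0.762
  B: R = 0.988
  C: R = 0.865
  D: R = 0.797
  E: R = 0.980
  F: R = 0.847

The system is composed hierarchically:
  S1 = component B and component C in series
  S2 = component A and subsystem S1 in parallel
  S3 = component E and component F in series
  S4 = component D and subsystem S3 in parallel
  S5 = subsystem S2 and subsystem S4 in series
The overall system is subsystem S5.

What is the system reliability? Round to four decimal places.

Series (B and C): 0.988000 × 0.865000 = 0.854620
Parallel (A and [0.854620]): 1 − (1 − 0.762000)(1 − 0.854620) = 0.965400
Series (E and F): 0.980000 × 0.847000 = 0.830060
Parallel (D and [0.830060]): 1 − (1 − 0.797000)(1 − 0.830060) = 0.965502
Series ([0.965400] and [0.965502]): 0.965400 × 0.965502 = 0.9321

0.9321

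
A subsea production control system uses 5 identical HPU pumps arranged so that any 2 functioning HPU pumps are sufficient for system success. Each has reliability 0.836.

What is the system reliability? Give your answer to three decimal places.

0.997

R = Σ_{i=2}^{5} C(5,i) p^i (1−p)^{5−i} with p = 0.836
C(5,2)·0.836^2·0.164^3 = 0.03083
C(5,3)·0.836^3·0.164^2 = 0.15715
C(5,4)·0.836^4·0.164^1 = 0.40053
C(5,5)·0.836^5·0.164^0 = 0.40835
Sum = 0.997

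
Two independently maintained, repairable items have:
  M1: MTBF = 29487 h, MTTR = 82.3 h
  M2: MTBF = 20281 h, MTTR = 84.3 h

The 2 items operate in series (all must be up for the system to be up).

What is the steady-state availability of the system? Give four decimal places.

0.9931

A(M1) = MTBF/(MTBF+MTTR) = 29487/(29487+82.3) = 0.997217
A(M2) = MTBF/(MTBF+MTTR) = 20281/(20281+84.3) = 0.995861
Series availability: 0.997217 × 0.995861 = 0.9931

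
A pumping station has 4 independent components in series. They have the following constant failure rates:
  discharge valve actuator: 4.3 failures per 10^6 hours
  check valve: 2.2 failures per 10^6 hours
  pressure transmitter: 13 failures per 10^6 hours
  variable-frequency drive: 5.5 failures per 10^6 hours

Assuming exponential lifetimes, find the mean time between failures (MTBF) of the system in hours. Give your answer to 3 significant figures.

Series of exponential components: λ_sys = Σ λ_i
λ_sys = 0.0000043 + 0.0000022 + 0.000013 + 0.0000055 = 2.5000e-05 /h
MTBF = 1 / λ_sys = 40000 h

40000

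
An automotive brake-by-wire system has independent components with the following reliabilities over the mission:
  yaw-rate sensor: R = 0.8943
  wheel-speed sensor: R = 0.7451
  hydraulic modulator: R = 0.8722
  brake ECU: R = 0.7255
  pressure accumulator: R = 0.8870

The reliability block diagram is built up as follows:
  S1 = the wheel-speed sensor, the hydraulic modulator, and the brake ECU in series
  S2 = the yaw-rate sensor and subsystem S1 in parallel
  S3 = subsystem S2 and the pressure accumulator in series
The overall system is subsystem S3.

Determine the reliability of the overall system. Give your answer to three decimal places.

Series (wheel-speed sensor, hydraulic modulator, and brake ECU): 0.74510 × 0.87220 × 0.72550 = 0.47149
Parallel (yaw-rate sensor and [0.47149]): 1 − (1 − 0.89430)(1 − 0.47149) = 0.94414
Series ([0.94414] and pressure accumulator): 0.94414 × 0.88700 = 0.837

0.837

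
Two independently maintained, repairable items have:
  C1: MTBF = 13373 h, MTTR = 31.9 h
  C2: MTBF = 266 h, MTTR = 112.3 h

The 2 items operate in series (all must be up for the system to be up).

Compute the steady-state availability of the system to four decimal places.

A(C1) = MTBF/(MTBF+MTTR) = 13373/(13373+31.9) = 0.997620
A(C2) = MTBF/(MTBF+MTTR) = 266/(266+112.3) = 0.703146
Series availability: 0.997620 × 0.703146 = 0.7015

0.7015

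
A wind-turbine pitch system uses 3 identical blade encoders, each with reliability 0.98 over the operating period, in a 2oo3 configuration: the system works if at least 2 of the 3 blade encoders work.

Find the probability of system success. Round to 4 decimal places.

R = Σ_{i=2}^{3} C(3,i) p^i (1−p)^{3−i} with p = 0.98
C(3,2)·0.98^2·0.02^1 = 0.057624
C(3,3)·0.98^3·0.02^0 = 0.941192
Sum = 0.9988

0.9988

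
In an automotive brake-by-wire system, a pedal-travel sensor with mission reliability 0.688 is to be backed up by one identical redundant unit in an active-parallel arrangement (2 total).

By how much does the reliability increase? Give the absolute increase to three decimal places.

R_before = 0.688
R_after = 1 − (1 − 0.688)^2 = 0.903
ΔR = 0.903 − 0.688 = 0.215

0.215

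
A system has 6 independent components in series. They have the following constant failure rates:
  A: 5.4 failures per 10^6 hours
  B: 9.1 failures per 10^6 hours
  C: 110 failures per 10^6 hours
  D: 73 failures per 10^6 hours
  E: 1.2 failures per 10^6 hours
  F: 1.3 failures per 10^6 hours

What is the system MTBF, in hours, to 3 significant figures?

Series of exponential components: λ_sys = Σ λ_i
λ_sys = 0.0000054 + 0.0000091 + 0.00011 + 0.000073 + 0.0000012 + 0.0000013 = 2.0000e-04 /h
MTBF = 1 / λ_sys = 5000 h

5000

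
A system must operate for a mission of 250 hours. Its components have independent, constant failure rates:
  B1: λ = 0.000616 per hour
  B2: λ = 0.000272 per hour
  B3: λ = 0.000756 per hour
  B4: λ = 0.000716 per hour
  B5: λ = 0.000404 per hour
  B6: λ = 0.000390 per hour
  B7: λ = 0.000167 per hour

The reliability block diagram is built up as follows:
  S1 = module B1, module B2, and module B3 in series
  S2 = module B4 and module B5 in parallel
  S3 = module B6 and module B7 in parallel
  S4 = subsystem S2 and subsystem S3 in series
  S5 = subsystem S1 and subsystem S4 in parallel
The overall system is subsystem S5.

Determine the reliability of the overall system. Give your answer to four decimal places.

0.9934

R(B1) = exp(−0.000616 × 250) = 0.857272
R(B2) = exp(−0.000272 × 250) = 0.934260
R(B3) = exp(−0.000756 × 250) = 0.827787
R(B4) = exp(−0.000716 × 250) = 0.836106
R(B5) = exp(−0.000404 × 250) = 0.903933
R(B6) = exp(−0.000390 × 250) = 0.907102
R(B7) = exp(−0.000167 × 250) = 0.959110
Series (B1, B2, and B3): 0.857272 × 0.934260 × 0.827787 = 0.662987
Parallel (B4 and B5): 1 − (1 − 0.836106)(1 − 0.903933) = 0.984255
Parallel (B6 and B7): 1 − (1 − 0.907102)(1 − 0.959110) = 0.996201
Series ([0.984255] and [0.996201]): 0.984255 × 0.996201 = 0.980516
Parallel ([0.662987] and [0.980516]): 1 − (1 − 0.662987)(1 − 0.980516) = 0.9934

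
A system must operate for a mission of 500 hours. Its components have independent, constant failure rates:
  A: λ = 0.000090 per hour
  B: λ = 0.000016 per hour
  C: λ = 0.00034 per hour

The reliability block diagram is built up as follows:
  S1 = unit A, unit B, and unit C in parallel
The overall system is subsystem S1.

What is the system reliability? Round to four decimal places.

0.9999

R(A) = exp(−0.000090 × 500) = 0.955997
R(B) = exp(−0.000016 × 500) = 0.992032
R(C) = exp(−0.00034 × 500) = 0.843665
Parallel (A, B, and C): 1 − (1 − 0.955997)(1 − 0.992032)(1 − 0.843665) = 0.9999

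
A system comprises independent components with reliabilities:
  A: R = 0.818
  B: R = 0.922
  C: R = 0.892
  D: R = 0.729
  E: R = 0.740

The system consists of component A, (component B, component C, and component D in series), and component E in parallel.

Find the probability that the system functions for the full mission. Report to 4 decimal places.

0.9811

Series (B, C, and D): 0.922000 × 0.892000 × 0.729000 = 0.599547
Parallel (A, [0.599547], and E): 1 − (1 − 0.818000)(1 − 0.599547)(1 − 0.740000) = 0.9811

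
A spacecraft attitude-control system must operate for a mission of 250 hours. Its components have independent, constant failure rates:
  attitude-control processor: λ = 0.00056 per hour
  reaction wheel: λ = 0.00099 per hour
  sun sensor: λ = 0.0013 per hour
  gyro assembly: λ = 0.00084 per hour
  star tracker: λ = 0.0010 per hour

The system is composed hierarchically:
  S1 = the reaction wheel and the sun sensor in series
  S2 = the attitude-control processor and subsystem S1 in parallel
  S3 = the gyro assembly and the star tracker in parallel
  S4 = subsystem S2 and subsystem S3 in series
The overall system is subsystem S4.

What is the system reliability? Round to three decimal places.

R(attitude-control processor) = exp(−0.00056 × 250) = 0.86936
R(reaction wheel) = exp(−0.00099 × 250) = 0.78075
R(sun sensor) = exp(−0.0013 × 250) = 0.72253
R(gyro assembly) = exp(−0.00084 × 250) = 0.81058
R(star tracker) = exp(−0.0010 × 250) = 0.77880
Series (reaction wheel and sun sensor): 0.78075 × 0.72253 = 0.56412
Parallel (attitude-control processor and [0.56412]): 1 − (1 − 0.86936)(1 − 0.56412) = 0.94306
Parallel (gyro assembly and star tracker): 1 − (1 − 0.81058)(1 − 0.77880) = 0.95810
Series ([0.94306] and [0.95810]): 0.94306 × 0.95810 = 0.904

0.904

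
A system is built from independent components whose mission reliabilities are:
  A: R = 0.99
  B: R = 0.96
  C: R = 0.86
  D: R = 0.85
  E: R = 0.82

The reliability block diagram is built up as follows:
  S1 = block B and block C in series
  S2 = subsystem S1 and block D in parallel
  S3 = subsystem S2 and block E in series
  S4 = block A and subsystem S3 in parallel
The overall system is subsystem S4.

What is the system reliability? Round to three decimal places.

0.998

Series (B and C): 0.96000 × 0.86000 = 0.82560
Parallel ([0.82560] and D): 1 − (1 − 0.82560)(1 − 0.85000) = 0.97384
Series ([0.97384] and E): 0.97384 × 0.82000 = 0.79855
Parallel (A and [0.79855]): 1 − (1 − 0.99000)(1 − 0.79855) = 0.998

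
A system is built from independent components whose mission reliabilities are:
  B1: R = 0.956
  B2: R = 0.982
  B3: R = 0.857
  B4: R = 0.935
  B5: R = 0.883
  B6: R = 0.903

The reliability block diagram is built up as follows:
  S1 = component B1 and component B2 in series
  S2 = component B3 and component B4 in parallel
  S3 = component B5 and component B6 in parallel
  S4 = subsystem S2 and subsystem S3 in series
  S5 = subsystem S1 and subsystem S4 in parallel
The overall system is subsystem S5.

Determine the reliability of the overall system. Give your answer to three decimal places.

Series (B1 and B2): 0.95600 × 0.98200 = 0.93879
Parallel (B3 and B4): 1 − (1 − 0.85700)(1 − 0.93500) = 0.99071
Parallel (B5 and B6): 1 − (1 − 0.88300)(1 − 0.90300) = 0.98865
Series ([0.99071] and [0.98865]): 0.99071 × 0.98865 = 0.97947
Parallel ([0.93879] and [0.97947]): 1 − (1 − 0.93879)(1 − 0.97947) = 0.999

0.999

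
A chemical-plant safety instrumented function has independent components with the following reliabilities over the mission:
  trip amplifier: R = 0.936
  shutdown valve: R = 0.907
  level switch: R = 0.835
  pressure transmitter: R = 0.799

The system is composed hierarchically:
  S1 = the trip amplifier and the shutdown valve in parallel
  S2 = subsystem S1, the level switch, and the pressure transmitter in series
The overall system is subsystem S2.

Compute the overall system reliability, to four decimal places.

Parallel (trip amplifier and shutdown valve): 1 − (1 − 0.936000)(1 − 0.907000) = 0.994048
Series ([0.994048], level switch, and pressure transmitter): 0.994048 × 0.835000 × 0.799000 = 0.6632

0.6632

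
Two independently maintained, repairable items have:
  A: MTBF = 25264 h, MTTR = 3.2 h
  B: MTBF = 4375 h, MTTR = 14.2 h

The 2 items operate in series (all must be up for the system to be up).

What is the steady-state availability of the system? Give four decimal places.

A(A) = MTBF/(MTBF+MTTR) = 25264/(25264+3.2) = 0.999873
A(B) = MTBF/(MTBF+MTTR) = 4375/(4375+14.2) = 0.996765
Series availability: 0.999873 × 0.996765 = 0.9966

0.9966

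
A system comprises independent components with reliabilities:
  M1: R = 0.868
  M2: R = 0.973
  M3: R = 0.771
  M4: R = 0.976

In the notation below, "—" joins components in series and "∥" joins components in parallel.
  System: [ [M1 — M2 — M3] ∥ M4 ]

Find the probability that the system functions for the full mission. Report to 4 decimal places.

0.9916

Series (M1, M2, and M3): 0.868000 × 0.973000 × 0.771000 = 0.651159
Parallel ([0.651159] and M4): 1 − (1 − 0.651159)(1 − 0.976000) = 0.9916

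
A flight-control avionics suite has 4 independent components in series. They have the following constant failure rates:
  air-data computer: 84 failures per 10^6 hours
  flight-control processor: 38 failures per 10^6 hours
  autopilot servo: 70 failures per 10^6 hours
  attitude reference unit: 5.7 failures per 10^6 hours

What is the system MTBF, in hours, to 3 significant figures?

5060

Series of exponential components: λ_sys = Σ λ_i
λ_sys = 0.000084 + 0.000038 + 0.000070 + 0.0000057 = 1.9770e-04 /h
MTBF = 1 / λ_sys = 5060 h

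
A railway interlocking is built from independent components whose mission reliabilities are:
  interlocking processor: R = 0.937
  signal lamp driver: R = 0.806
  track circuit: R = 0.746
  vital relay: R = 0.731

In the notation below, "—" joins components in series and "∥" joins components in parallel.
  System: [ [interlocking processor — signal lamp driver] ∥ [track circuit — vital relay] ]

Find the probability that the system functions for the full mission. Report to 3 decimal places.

0.889

Series (interlocking processor and signal lamp driver): 0.93700 × 0.80600 = 0.75522
Series (track circuit and vital relay): 0.74600 × 0.73100 = 0.54533
Parallel ([0.75522] and [0.54533]): 1 − (1 − 0.75522)(1 − 0.54533) = 0.889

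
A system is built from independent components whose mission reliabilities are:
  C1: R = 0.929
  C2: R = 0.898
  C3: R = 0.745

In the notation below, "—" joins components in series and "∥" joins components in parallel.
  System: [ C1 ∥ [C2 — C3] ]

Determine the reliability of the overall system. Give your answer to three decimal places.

Series (C2 and C3): 0.89800 × 0.74500 = 0.66901
Parallel (C1 and [0.66901]): 1 − (1 − 0.92900)(1 − 0.66901) = 0.976

0.976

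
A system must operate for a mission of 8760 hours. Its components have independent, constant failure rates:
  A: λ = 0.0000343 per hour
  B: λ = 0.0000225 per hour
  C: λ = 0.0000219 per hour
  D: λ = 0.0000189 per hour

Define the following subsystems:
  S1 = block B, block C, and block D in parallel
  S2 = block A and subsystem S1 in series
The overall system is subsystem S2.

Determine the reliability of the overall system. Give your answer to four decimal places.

0.7369

R(A) = exp(−0.0000343 × 8760) = 0.740472
R(B) = exp(−0.0000225 × 8760) = 0.821109
R(C) = exp(−0.0000219 × 8760) = 0.825436
R(D) = exp(−0.0000189 × 8760) = 0.847416
Parallel (B, C, and D): 1 − (1 − 0.821109)(1 − 0.825436)(1 − 0.847416) = 0.995235
Series (A and [0.995235]): 0.740472 × 0.995235 = 0.7369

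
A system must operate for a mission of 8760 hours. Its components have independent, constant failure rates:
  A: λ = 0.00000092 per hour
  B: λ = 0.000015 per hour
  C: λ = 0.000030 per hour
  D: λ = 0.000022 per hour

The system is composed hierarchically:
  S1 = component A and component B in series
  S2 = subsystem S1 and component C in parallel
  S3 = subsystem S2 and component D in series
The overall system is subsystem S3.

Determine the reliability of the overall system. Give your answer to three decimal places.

0.800

R(A) = exp(−0.00000092 × 8760) = 0.99197
R(B) = exp(−0.000015 × 8760) = 0.87687
R(C) = exp(−0.000030 × 8760) = 0.76890
R(D) = exp(−0.000022 × 8760) = 0.82471
Series (A and B): 0.99197 × 0.87687 = 0.86983
Parallel ([0.86983] and C): 1 − (1 − 0.86983)(1 − 0.76890) = 0.96992
Series ([0.96992] and D): 0.96992 × 0.82471 = 0.800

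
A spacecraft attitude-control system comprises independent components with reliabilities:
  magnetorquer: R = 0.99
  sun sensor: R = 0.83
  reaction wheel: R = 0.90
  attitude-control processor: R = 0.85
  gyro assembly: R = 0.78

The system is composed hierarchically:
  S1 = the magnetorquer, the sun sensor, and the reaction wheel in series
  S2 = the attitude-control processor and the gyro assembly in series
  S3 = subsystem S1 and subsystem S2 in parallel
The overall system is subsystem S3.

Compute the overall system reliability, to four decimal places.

0.9122

Series (magnetorquer, sun sensor, and reaction wheel): 0.990000 × 0.830000 × 0.900000 = 0.739530
Series (attitude-control processor and gyro assembly): 0.850000 × 0.780000 = 0.663000
Parallel ([0.739530] and [0.663000]): 1 − (1 − 0.739530)(1 − 0.663000) = 0.9122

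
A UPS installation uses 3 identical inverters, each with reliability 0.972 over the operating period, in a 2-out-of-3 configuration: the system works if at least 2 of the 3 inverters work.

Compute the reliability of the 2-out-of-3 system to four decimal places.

0.9977

R = Σ_{i=2}^{3} C(3,i) p^i (1−p)^{3−i} with p = 0.972
C(3,2)·0.972^2·0.028^1 = 0.079362
C(3,3)·0.972^3·0.028^0 = 0.918330
Sum = 0.9977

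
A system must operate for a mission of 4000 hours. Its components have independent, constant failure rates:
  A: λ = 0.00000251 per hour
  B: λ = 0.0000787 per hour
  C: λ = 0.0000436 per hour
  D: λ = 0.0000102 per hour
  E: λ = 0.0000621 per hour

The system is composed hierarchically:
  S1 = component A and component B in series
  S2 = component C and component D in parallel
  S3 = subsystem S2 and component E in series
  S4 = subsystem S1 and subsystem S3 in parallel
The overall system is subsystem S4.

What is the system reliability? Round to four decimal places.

0.9376

R(A) = exp(−0.00000251 × 4000) = 0.990010
R(B) = exp(−0.0000787 × 4000) = 0.729935
R(C) = exp(−0.0000436 × 4000) = 0.839961
R(D) = exp(−0.0000102 × 4000) = 0.960021
R(E) = exp(−0.0000621 × 4000) = 0.780048
Series (A and B): 0.990010 × 0.729935 = 0.722643
Parallel (C and D): 1 − (1 − 0.839961)(1 − 0.960021) = 0.993602
Series ([0.993602] and E): 0.993602 × 0.780048 = 0.775057
Parallel ([0.722643] and [0.775057]): 1 − (1 − 0.722643)(1 − 0.775057) = 0.9376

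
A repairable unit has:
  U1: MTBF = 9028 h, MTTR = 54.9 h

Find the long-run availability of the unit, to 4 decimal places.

A(U1) = MTBF/(MTBF+MTTR) = 9028/(9028+54.9) = 0.9940

0.9940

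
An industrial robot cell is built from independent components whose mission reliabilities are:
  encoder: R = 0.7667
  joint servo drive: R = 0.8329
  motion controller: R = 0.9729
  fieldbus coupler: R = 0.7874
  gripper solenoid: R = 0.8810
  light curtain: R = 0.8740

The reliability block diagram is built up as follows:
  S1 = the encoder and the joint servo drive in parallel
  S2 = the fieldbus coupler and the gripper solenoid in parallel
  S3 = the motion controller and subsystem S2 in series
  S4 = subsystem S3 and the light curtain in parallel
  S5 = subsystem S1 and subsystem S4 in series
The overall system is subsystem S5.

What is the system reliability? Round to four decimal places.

0.9548

Parallel (encoder and joint servo drive): 1 − (1 − 0.766700)(1 − 0.832900) = 0.961016
Parallel (fieldbus coupler and gripper solenoid): 1 − (1 − 0.787400)(1 − 0.881000) = 0.974701
Series (motion controller and [0.974701]): 0.972900 × 0.974701 = 0.948287
Parallel ([0.948287] and light curtain): 1 − (1 − 0.948287)(1 − 0.874000) = 0.993484
Series ([0.961016] and [0.993484]): 0.961016 × 0.993484 = 0.9548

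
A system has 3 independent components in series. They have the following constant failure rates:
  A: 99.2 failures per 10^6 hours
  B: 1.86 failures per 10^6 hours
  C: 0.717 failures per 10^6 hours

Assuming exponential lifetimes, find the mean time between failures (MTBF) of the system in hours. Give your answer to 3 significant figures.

Series of exponential components: λ_sys = Σ λ_i
λ_sys = 0.0000992 + 0.00000186 + 0.000000717 = 1.0178e-04 /h
MTBF = 1 / λ_sys = 9830 h

9830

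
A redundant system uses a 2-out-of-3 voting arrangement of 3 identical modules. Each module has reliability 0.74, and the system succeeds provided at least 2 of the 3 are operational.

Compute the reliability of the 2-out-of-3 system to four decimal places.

R = Σ_{i=2}^{3} C(3,i) p^i (1−p)^{3−i} with p = 0.74
C(3,2)·0.74^2·0.26^1 = 0.427128
C(3,3)·0.74^3·0.26^0 = 0.405224
Sum = 0.8324

0.8324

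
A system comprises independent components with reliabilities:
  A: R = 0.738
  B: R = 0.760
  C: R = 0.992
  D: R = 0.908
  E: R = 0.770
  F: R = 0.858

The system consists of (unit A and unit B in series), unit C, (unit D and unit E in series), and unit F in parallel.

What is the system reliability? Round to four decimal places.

Series (A and B): 0.738000 × 0.760000 = 0.560880
Series (D and E): 0.908000 × 0.770000 = 0.699160
Parallel ([0.560880], C, [0.699160], and F): 1 − (1 − 0.560880)(1 − 0.992000)(1 − 0.699160)(1 − 0.858000) = 0.9998

0.9998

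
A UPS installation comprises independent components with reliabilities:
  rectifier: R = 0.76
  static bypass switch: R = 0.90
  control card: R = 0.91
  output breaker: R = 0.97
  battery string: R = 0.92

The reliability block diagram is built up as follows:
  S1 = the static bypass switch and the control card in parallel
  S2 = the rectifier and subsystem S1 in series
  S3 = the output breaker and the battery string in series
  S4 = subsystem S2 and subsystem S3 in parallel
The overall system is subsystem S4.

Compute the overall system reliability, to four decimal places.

Parallel (static bypass switch and control card): 1 − (1 − 0.900000)(1 − 0.910000) = 0.991000
Series (rectifier and [0.991000]): 0.760000 × 0.991000 = 0.753160
Series (output breaker and battery string): 0.970000 × 0.920000 = 0.892400
Parallel ([0.753160] and [0.892400]): 1 − (1 − 0.753160)(1 − 0.892400) = 0.9734

0.9734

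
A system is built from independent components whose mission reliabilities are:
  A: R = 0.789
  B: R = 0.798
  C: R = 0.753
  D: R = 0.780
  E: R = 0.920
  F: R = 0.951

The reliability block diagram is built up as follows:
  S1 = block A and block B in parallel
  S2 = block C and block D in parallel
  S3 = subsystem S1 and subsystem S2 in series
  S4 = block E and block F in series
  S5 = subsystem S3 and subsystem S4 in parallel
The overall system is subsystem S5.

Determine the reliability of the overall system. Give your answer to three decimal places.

0.988

Parallel (A and B): 1 − (1 − 0.78900)(1 − 0.79800) = 0.95738
Parallel (C and D): 1 − (1 − 0.75300)(1 − 0.78000) = 0.94566
Series ([0.95738] and [0.94566]): 0.95738 × 0.94566 = 0.90536
Series (E and F): 0.92000 × 0.95100 = 0.87492
Parallel ([0.90536] and [0.87492]): 1 − (1 − 0.90536)(1 − 0.87492) = 0.988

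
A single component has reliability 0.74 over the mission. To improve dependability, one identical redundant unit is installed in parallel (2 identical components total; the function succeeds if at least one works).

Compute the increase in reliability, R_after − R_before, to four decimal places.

R_before = 0.74
R_after = 1 − (1 − 0.74)^2 = 0.9324
ΔR = 0.9324 − 0.74 = 0.1924

0.1924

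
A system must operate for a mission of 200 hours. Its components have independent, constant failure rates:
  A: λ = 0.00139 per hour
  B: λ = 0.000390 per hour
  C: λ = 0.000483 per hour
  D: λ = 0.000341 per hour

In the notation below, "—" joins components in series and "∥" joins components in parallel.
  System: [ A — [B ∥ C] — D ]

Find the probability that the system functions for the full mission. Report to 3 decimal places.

0.702

R(A) = exp(−0.00139 × 200) = 0.75730
R(B) = exp(−0.000390 × 200) = 0.92496
R(C) = exp(−0.000483 × 200) = 0.90792
R(D) = exp(−0.000341 × 200) = 0.93407
Parallel (B and C): 1 − (1 − 0.92496)(1 − 0.90792) = 0.99309
Series (A, [0.99309], and D): 0.75730 × 0.99309 × 0.93407 = 0.702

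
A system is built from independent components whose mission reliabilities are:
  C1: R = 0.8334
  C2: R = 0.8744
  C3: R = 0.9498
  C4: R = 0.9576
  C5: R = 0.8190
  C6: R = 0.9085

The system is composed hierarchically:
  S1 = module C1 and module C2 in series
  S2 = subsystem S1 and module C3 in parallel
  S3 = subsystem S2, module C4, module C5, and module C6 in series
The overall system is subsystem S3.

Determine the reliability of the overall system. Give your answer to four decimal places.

Series (C1 and C2): 0.833400 × 0.874400 = 0.728725
Parallel ([0.728725] and C3): 1 − (1 − 0.728725)(1 − 0.949800) = 0.986382
Series ([0.986382], C4, C5, and C6): 0.986382 × 0.957600 × 0.819000 × 0.908500 = 0.7028

0.7028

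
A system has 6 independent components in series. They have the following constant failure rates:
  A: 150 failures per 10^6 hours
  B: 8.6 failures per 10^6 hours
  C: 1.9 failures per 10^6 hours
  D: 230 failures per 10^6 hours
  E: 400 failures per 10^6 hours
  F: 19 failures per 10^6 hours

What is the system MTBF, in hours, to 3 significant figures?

Series of exponential components: λ_sys = Σ λ_i
λ_sys = 0.00015 + 0.0000086 + 0.0000019 + 0.00023 + 0.00040 + 0.000019 = 8.0950e-04 /h
MTBF = 1 / λ_sys = 1240 h

1240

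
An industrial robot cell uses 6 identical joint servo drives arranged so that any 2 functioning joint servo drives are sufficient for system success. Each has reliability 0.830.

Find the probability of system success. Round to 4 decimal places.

R = Σ_{i=2}^{6} C(6,i) p^i (1−p)^{6−i} with p = 0.830
C(6,2)·0.830^2·0.170^4 = 0.008631
C(6,3)·0.830^3·0.170^3 = 0.056184
C(6,4)·0.830^4·0.170^2 = 0.205732
C(6,5)·0.830^5·0.170^1 = 0.401782
C(6,6)·0.830^6·0.170^0 = 0.326940
Sum = 0.9993

0.9993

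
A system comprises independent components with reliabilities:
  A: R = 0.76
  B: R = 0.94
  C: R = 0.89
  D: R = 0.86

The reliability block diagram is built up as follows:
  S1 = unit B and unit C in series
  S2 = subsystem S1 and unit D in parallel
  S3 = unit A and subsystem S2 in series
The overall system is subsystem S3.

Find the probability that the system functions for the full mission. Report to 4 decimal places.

Series (B and C): 0.940000 × 0.890000 = 0.836600
Parallel ([0.836600] and D): 1 − (1 − 0.836600)(1 − 0.860000) = 0.977124
Series (A and [0.977124]): 0.760000 × 0.977124 = 0.7426

0.7426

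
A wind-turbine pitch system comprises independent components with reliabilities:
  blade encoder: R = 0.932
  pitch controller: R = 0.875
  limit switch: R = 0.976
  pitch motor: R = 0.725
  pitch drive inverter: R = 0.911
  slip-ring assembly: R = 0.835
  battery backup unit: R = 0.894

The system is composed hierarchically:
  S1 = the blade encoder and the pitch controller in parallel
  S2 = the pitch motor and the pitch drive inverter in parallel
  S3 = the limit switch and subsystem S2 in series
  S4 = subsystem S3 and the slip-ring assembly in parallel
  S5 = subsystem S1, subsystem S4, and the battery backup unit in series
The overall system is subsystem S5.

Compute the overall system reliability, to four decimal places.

0.8794

Parallel (blade encoder and pitch controller): 1 − (1 − 0.932000)(1 − 0.875000) = 0.991500
Parallel (pitch motor and pitch drive inverter): 1 − (1 − 0.725000)(1 − 0.911000) = 0.975525
Series (limit switch and [0.975525]): 0.976000 × 0.975525 = 0.952112
Parallel ([0.952112] and slip-ring assembly): 1 − (1 − 0.952112)(1 − 0.835000) = 0.992098
Series ([0.991500], [0.992098], and battery backup unit): 0.991500 × 0.992098 × 0.894000 = 0.8794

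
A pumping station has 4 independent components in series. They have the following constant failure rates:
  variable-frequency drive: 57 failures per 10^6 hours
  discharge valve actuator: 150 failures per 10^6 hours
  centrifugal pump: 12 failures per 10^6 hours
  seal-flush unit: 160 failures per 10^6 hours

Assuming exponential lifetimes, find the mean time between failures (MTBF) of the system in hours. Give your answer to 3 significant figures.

Series of exponential components: λ_sys = Σ λ_i
λ_sys = 0.000057 + 0.00015 + 0.000012 + 0.00016 = 3.7900e-04 /h
MTBF = 1 / λ_sys = 2640 h

2640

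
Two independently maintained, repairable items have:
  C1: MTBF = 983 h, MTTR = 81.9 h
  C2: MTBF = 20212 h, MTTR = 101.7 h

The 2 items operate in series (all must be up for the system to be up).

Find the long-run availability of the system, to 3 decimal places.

A(C1) = MTBF/(MTBF+MTTR) = 983/(983+81.9) = 0.923091
A(C2) = MTBF/(MTBF+MTTR) = 20212/(20212+101.7) = 0.994994
Series availability: 0.923091 × 0.994994 = 0.918

0.918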